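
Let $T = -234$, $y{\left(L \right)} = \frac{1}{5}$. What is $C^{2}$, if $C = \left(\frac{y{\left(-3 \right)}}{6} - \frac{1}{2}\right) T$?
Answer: $\frac{298116}{25} \approx 11925.0$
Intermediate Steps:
$y{\left(L \right)} = \frac{1}{5}$
$C = \frac{546}{5}$ ($C = \left(\frac{1}{5 \cdot 6} - \frac{1}{2}\right) \left(-234\right) = \left(\frac{1}{5} \cdot \frac{1}{6} - \frac{1}{2}\right) \left(-234\right) = \left(\frac{1}{30} - \frac{1}{2}\right) \left(-234\right) = \left(- \frac{7}{15}\right) \left(-234\right) = \frac{546}{5} \approx 109.2$)
$C^{2} = \left(\frac{546}{5}\right)^{2} = \frac{298116}{25}$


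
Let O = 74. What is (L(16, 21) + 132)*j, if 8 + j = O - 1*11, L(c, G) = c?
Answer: 8140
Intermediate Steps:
j = 55 (j = -8 + (74 - 1*11) = -8 + (74 - 11) = -8 + 63 = 55)
(L(16, 21) + 132)*j = (16 + 132)*55 = 148*55 = 8140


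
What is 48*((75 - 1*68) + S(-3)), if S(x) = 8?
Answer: 720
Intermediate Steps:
48*((75 - 1*68) + S(-3)) = 48*((75 - 1*68) + 8) = 48*((75 - 68) + 8) = 48*(7 + 8) = 48*15 = 720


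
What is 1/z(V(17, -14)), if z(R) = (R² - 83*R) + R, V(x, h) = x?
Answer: -1/1105 ≈ -0.00090498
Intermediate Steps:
z(R) = R² - 82*R
1/z(V(17, -14)) = 1/(17*(-82 + 17)) = 1/(17*(-65)) = 1/(-1105) = -1/1105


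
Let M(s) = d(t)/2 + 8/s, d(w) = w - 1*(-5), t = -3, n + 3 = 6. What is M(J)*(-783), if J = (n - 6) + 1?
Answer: 2349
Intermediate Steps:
n = 3 (n = -3 + 6 = 3)
J = -2 (J = (3 - 6) + 1 = -3 + 1 = -2)
d(w) = 5 + w (d(w) = w + 5 = 5 + w)
M(s) = 1 + 8/s (M(s) = (5 - 3)/2 + 8/s = 2*(1/2) + 8/s = 1 + 8/s)
M(J)*(-783) = ((8 - 2)/(-2))*(-783) = -1/2*6*(-783) = -3*(-783) = 2349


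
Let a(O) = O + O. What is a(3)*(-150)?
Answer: -900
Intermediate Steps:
a(O) = 2*O
a(3)*(-150) = (2*3)*(-150) = 6*(-150) = -900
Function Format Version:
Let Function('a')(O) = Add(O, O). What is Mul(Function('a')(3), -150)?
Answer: -900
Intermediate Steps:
Function('a')(O) = Mul(2, O)
Mul(Function('a')(3), -150) = Mul(Mul(2, 3), -150) = Mul(6, -150) = -900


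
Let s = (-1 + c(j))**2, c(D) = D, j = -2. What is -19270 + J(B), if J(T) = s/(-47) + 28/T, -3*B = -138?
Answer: -20830419/1081 ≈ -19270.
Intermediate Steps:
s = 9 (s = (-1 - 2)**2 = (-3)**2 = 9)
B = 46 (B = -1/3*(-138) = 46)
J(T) = -9/47 + 28/T (J(T) = 9/(-47) + 28/T = 9*(-1/47) + 28/T = -9/47 + 28/T)
-19270 + J(B) = -19270 + (-9/47 + 28/46) = -19270 + (-9/47 + 28*(1/46)) = -19270 + (-9/47 + 14/23) = -19270 + 451/1081 = -20830419/1081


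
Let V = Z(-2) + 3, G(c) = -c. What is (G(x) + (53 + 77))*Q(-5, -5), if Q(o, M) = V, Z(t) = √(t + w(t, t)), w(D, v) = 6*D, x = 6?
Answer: 372 + 124*I*√14 ≈ 372.0 + 463.97*I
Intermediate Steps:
Z(t) = √7*√t (Z(t) = √(t + 6*t) = √(7*t) = √7*√t)
V = 3 + I*√14 (V = √7*√(-2) + 3 = √7*(I*√2) + 3 = I*√14 + 3 = 3 + I*√14 ≈ 3.0 + 3.7417*I)
Q(o, M) = 3 + I*√14
(G(x) + (53 + 77))*Q(-5, -5) = (-1*6 + (53 + 77))*(3 + I*√14) = (-6 + 130)*(3 + I*√14) = 124*(3 + I*√14) = 372 + 124*I*√14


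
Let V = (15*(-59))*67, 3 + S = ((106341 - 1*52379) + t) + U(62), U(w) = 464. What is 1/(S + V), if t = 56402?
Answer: 1/51530 ≈ 1.9406e-5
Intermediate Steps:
S = 110825 (S = -3 + (((106341 - 1*52379) + 56402) + 464) = -3 + (((106341 - 52379) + 56402) + 464) = -3 + ((53962 + 56402) + 464) = -3 + (110364 + 464) = -3 + 110828 = 110825)
V = -59295 (V = -885*67 = -59295)
1/(S + V) = 1/(110825 - 59295) = 1/51530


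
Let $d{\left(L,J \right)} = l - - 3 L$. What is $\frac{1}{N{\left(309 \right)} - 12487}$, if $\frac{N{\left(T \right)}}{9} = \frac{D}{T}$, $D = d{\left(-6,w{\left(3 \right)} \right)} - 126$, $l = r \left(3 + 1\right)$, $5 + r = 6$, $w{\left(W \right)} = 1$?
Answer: $- \frac{103}{1286581} \approx -8.0057 \cdot 10^{-5}$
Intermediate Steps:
$r = 1$ ($r = -5 + 6 = 1$)
$l = 4$ ($l = 1 \left(3 + 1\right) = 1 \cdot 4 = 4$)
$d{\left(L,J \right)} = 4 + 3 L$ ($d{\left(L,J \right)} = 4 - - 3 L = 4 + 3 L$)
$D = -140$ ($D = \left(4 + 3 \left(-6\right)\right) - 126 = \left(4 - 18\right) - 126 = -14 - 126 = -140$)
$N{\left(T \right)} = - \frac{1260}{T}$ ($N{\left(T \right)} = 9 \left(- \frac{140}{T}\right) = - \frac{1260}{T}$)
$\frac{1}{N{\left(309 \right)} - 12487} = \frac{1}{- \frac{1260}{309} - 12487} = \frac{1}{\left(-1260\right) \frac{1}{309} - 12487} = \frac{1}{- \frac{420}{103} - 12487} = \frac{1}{- \frac{1286581}{103}} = - \frac{103}{1286581}$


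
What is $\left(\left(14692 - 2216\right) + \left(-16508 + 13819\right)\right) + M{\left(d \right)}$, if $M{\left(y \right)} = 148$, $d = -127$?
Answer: $9935$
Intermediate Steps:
$\left(\left(14692 - 2216\right) + \left(-16508 + 13819\right)\right) + M{\left(d \right)} = \left(\left(14692 - 2216\right) + \left(-16508 + 13819\right)\right) + 148 = \left(\left(14692 - 2216\right) - 2689\right) + 148 = \left(12476 - 2689\right) + 148 = 9787 + 148 = 9935$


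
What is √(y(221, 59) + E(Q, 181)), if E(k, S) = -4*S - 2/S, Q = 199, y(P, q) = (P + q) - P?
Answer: I*√21786427/181 ≈ 25.788*I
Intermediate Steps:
y(P, q) = q
√(y(221, 59) + E(Q, 181)) = √(59 + (-4*181 - 2/181)) = √(59 + (-724 - 2*1/181)) = √(59 + (-724 - 2/181)) = √(59 - 131046/181) = √(-120367/181) = I*√21786427/181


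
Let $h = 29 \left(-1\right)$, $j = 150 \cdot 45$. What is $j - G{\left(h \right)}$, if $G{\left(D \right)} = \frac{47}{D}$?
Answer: $\frac{195797}{29} \approx 6751.6$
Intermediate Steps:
$j = 6750$
$h = -29$
$j - G{\left(h \right)} = 6750 - \frac{47}{-29} = 6750 - 47 \left(- \frac{1}{29}\right) = 6750 - - \frac{47}{29} = 6750 + \frac{47}{29} = \frac{195797}{29}$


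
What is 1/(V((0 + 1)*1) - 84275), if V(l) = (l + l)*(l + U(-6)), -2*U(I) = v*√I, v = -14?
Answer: -4013/338187605 - 2*I*√6/1014562815 ≈ -1.1866e-5 - 4.8287e-9*I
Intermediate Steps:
U(I) = 7*√I (U(I) = -(-7)*√I = 7*√I)
V(l) = 2*l*(l + 7*I*√6) (V(l) = (l + l)*(l + 7*√(-6)) = (2*l)*(l + 7*(I*√6)) = (2*l)*(l + 7*I*√6) = 2*l*(l + 7*I*√6))
1/(V((0 + 1)*1) - 84275) = 1/(2*((0 + 1)*1)*((0 + 1)*1 + 7*I*√6) - 84275) = 1/(2*(1*1)*(1*1 + 7*I*√6) - 84275) = 1/(2*1*(1 + 7*I*√6) - 84275) = 1/((2 + 14*I*√6) - 84275) = 1/(-84273 + 14*I*√6)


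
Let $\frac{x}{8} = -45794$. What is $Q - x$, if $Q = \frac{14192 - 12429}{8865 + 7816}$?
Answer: $\frac{6111119475}{16681} \approx 3.6635 \cdot 10^{5}$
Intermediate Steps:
$x = -366352$ ($x = 8 \left(-45794\right) = -366352$)
$Q = \frac{1763}{16681} \approx 0.10569$
$Q - x = \frac{1763}{16681} - -366352 = \frac{1763}{16681} + 366352 = \frac{6111119475}{16681}$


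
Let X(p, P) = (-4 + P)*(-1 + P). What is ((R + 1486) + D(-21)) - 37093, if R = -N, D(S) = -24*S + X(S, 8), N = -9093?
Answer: -25982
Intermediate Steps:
X(p, P) = (-1 + P)*(-4 + P)
D(S) = 28 - 24*S (D(S) = -24*S + (4 + 8**2 - 5*8) = -24*S + (4 + 64 - 40) = -24*S + 28 = 28 - 24*S)
R = 9093 (R = -1*(-9093) = 9093)
((R + 1486) + D(-21)) - 37093 = ((9093 + 1486) + (28 - 24*(-21))) - 37093 = (10579 + (28 + 504)) - 37093 = (10579 + 532) - 37093 = 11111 - 37093 = -25982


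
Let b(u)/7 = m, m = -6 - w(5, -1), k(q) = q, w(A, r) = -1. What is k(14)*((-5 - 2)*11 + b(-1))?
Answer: -1568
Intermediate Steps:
m = -5 (m = -6 - 1*(-1) = -6 + 1 = -5)
b(u) = -35 (b(u) = 7*(-5) = -35)
k(14)*((-5 - 2)*11 + b(-1)) = 14*((-5 - 2)*11 - 35) = 14*(-7*11 - 35) = 14*(-77 - 35) = 14*(-112) = -1568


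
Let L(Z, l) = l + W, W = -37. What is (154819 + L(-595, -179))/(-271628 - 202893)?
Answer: -1501/4607 ≈ -0.32581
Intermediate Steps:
L(Z, l) = -37 + l (L(Z, l) = l - 37 = -37 + l)
(154819 + L(-595, -179))/(-271628 - 202893) = (154819 + (-37 - 179))/(-271628 - 202893) = (154819 - 216)/(-474521) = 154603*(-1/474521) = -1501/4607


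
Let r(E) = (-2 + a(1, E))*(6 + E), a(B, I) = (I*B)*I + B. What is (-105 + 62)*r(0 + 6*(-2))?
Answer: 36894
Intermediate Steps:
a(B, I) = B + B*I**2 (a(B, I) = (B*I)*I + B = B*I**2 + B = B + B*I**2)
r(E) = (-1 + E**2)*(6 + E) (r(E) = (-2 + 1*(1 + E**2))*(6 + E) = (-2 + (1 + E**2))*(6 + E) = (-1 + E**2)*(6 + E))
(-105 + 62)*r(0 + 6*(-2)) = (-105 + 62)*(-6 + (0 + 6*(-2))**3 - (0 + 6*(-2)) + 6*(0 + 6*(-2))**2) = -43*(-6 + (0 - 12)**3 - (0 - 12) + 6*(0 - 12)**2) = -43*(-6 + (-12)**3 - 1*(-12) + 6*(-12)**2) = -43*(-6 - 1728 + 12 + 6*144) = -43*(-6 - 1728 + 12 + 864) = -43*(-858) = 36894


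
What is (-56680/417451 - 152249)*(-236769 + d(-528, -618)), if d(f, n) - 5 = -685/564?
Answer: 2829020453981208933/78480788 ≈ 3.6047e+10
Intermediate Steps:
d(f, n) = 2135/564 (d(f, n) = 5 - 685/564 = 2135/564)
(-56680/417451 - 152249)*(-236769 + d(-528, -618)) = (-56680/417451 - 152249)*(-236769 + 2135/564) = (-56680*1/417451 - 152249)*(-133535581/564) = (-56680/417451 - 152249)*(-133535581/564) = -63556553979/417451*(-133535581/564) = 2829020453981208933/78480788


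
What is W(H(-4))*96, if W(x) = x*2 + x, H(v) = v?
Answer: -1152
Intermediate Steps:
W(x) = 3*x (W(x) = 2*x + x = 3*x)
W(H(-4))*96 = (3*(-4))*96 = -12*96 = -1152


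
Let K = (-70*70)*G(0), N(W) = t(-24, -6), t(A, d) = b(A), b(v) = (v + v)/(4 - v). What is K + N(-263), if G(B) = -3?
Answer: 102888/7 ≈ 14698.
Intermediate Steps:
b(v) = 2*v/(4 - v) (b(v) = (2*v)/(4 - v) = 2*v/(4 - v))
t(A, d) = -2*A/(-4 + A)
N(W) = -12/7 (N(W) = -2*(-24)/(-4 - 24) = -2*(-24)/(-28) = -2*(-24)*(-1/28) = -12/7)
K = 14700 (K = -70*70*(-3) = -4900*(-3) = 14700)
K + N(-263) = 14700 - 12/7 = 102888/7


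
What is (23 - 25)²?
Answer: 4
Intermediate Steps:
(23 - 25)² = (-2)² = 4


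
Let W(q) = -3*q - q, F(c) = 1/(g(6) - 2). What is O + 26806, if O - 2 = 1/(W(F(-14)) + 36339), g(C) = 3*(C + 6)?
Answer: 16560936905/617761 ≈ 26808.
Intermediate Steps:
g(C) = 18 + 3*C (g(C) = 3*(6 + C) = 18 + 3*C)
F(c) = 1/34 (F(c) = 1/((18 + 3*6) - 2) = 1/((18 + 18) - 2) = 1/(36 - 2) = 1/34)
W(q) = -4*q
O = 1235539/617761 (O = 2 + 1/(-4*1/34 + 36339) = 2 + 1/(-2/17 + 36339) = 2 + 1/(617761/17) = 2 + 17/617761 = 1235539/617761 ≈ 2.0000)
O + 26806 = 1235539/617761 + 26806 = 16560936905/617761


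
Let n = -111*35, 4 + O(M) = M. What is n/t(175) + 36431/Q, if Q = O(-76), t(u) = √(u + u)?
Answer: -36431/80 - 111*√14/2 ≈ -663.05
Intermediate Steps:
O(M) = -4 + M
t(u) = √2*√u (t(u) = √(2*u) = √2*√u)
Q = -80 (Q = -4 - 76 = -80)
n = -3885
n/t(175) + 36431/Q = -3885*√14/70 + 36431/(-80) = -3885*√14/70 + 36431*(-1/80) = -3885*√14/70 - 36431/80 = -111*√14/2 - 36431/80 = -36431/80 - 111*√14/2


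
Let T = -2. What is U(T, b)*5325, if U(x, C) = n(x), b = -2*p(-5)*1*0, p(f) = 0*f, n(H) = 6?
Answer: 31950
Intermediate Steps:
p(f) = 0
b = 0 (b = -2*0*1*0 = -0*0 = -2*0 = 0)
U(x, C) = 6
U(T, b)*5325 = 6*5325 = 31950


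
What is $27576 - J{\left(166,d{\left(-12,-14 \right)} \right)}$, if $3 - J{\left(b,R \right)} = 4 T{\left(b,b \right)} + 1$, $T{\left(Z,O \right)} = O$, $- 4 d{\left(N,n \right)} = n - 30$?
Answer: $28238$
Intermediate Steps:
$d{\left(N,n \right)} = \frac{15}{2} - \frac{n}{4}$ ($d{\left(N,n \right)} = - \frac{n - 30}{4} = - \frac{-30 + n}{4} = \frac{15}{2} - \frac{n}{4}$)
$J{\left(b,R \right)} = 2 - 4 b$ ($J{\left(b,R \right)} = 3 - \left(4 b + 1\right) = 3 - \left(1 + 4 b\right) = 2 - 4 b$)
$27576 - J{\left(166,d{\left(-12,-14 \right)} \right)} = 27576 - \left(2 - 664\right) = 27576 - -662 = 27576 + 662 = 28238$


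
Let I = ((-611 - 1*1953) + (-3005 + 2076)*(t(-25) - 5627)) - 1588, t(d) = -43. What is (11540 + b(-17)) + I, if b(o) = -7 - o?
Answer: 5274828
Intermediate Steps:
I = 5263278 (I = ((-611 - 1*1953) + (-3005 + 2076)*(-43 - 5627)) - 1588 = ((-611 - 1953) - 929*(-5670)) - 1588 = (-2564 + 5267430) - 1588 = 5264866 - 1588 = 5263278)
(11540 + b(-17)) + I = (11540 + (-7 - 1*(-17))) + 5263278 = (11540 + (-7 + 17)) + 5263278 = (11540 + 10) + 5263278 = 11550 + 5263278 = 5274828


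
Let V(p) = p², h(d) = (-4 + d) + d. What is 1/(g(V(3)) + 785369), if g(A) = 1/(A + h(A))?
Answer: 23/18063488 ≈ 1.2733e-6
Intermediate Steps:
h(d) = -4 + 2*d
g(A) = 1/(-4 + 3*A) (g(A) = 1/(A + (-4 + 2*A)) = 1/(-4 + 3*A))
1/(g(V(3)) + 785369) = 1/(1/(-4 + 3*3²) + 785369) = 1/(1/(-4 + 3*9) + 785369) = 1/(1/(-4 + 27) + 785369) = 1/(1/23 + 785369) = 1/(18063488/23) = 23/18063488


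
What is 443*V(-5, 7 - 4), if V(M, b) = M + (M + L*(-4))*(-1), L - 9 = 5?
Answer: 24808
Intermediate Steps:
L = 14 (L = 9 + 5 = 14)
V(M, b) = 56 (V(M, b) = M + (M + 14*(-4))*(-1) = M + (M - 56)*(-1) = M + (-56 + M)*(-1) = M + (56 - M) = 56)
443*V(-5, 7 - 4) = 443*56 = 24808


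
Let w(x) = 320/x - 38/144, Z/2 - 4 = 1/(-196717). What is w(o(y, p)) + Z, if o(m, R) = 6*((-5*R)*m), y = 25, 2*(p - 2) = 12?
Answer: 2720395793/354090600 ≈ 7.6828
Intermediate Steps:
p = 8 (p = 2 + (½)*12 = 2 + 6 = 8)
Z = 1573734/196717 (Z = 8 + 2/(-196717) = 8 + 2*(-1/196717) = 8 - 2/196717 = 1573734/196717 ≈ 8.0000)
o(m, R) = -30*R*m (o(m, R) = 6*(-5*R*m) = -30*R*m)
w(x) = -19/72 + 320/x (w(x) = 320/x - 38*1/144 = 320/x - 19/72 = -19/72 + 320/x)
w(o(y, p)) + Z = (-19/72 + 320/((-30*8*25))) + 1573734/196717 = (-19/72 + 320/(-6000)) + 1573734/196717 = (-19/72 + 320*(-1/6000)) + 1573734/196717 = (-19/72 - 4/75) + 1573734/196717 = -571/1800 + 1573734/196717 = 2720395793/354090600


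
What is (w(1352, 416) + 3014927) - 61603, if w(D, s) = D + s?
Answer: 2955092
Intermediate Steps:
(w(1352, 416) + 3014927) - 61603 = ((1352 + 416) + 3014927) - 61603 = (1768 + 3014927) - 61603 = 3016695 - 61603 = 2955092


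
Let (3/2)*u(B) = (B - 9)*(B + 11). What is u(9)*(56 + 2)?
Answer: 0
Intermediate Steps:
u(B) = 2*(-9 + B)*(11 + B)/3 (u(B) = 2*((B - 9)*(B + 11))/3 = 2*((-9 + B)*(11 + B))/3 = 2*(-9 + B)*(11 + B)/3)
u(9)*(56 + 2) = (-66 + (2/3)*9**2 + (4/3)*9)*(56 + 2) = (-66 + (2/3)*81 + 12)*58 = (-66 + 54 + 12)*58 = 0*58 = 0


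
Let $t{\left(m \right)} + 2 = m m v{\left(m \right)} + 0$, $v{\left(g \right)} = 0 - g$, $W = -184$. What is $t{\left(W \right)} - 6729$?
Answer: $6222773$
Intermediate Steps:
$v{\left(g \right)} = - g$
$t{\left(m \right)} = -2 - m^{3}$ ($t{\left(m \right)} = -2 + \left(m m \left(- m\right) + 0\right) = -2 + \left(m^{2} \left(- m\right) + 0\right) = -2 + \left(- m^{3} + 0\right) = -2 - m^{3}$)
$t{\left(W \right)} - 6729 = \left(-2 - \left(-184\right)^{3}\right) - 6729 = \left(-2 - -6229504\right) - 6729 = \left(-2 + 6229504\right) - 6729 = 6229502 - 6729 = 6222773$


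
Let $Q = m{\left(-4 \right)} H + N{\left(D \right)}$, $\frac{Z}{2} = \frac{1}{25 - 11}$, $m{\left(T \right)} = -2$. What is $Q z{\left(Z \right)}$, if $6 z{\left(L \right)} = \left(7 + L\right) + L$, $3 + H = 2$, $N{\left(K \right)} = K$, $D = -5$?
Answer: $- \frac{51}{14} \approx -3.6429$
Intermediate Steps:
$H = -1$ ($H = -3 + 2 = -1$)
$Z = \frac{1}{7}$ ($Z = \frac{2}{25 - 11} = \frac{2}{14} = 2 \cdot \frac{1}{14} = \frac{1}{7} \approx 0.14286$)
$z{\left(L \right)} = \frac{7}{6} + \frac{L}{3}$ ($z{\left(L \right)} = \frac{\left(7 + L\right) + L}{6} = \frac{7 + 2 L}{6} = \frac{7}{6} + \frac{L}{3}$)
$Q = -3$ ($Q = \left(-2\right) \left(-1\right) - 5 = 2 - 5 = -3$)
$Q z{\left(Z \right)} = - 3 \left(\frac{7}{6} + \frac{1}{3} \cdot \frac{1}{7}\right) = - 3 \left(\frac{7}{6} + \frac{1}{21}\right) = \left(-3\right) \frac{17}{14} = - \frac{51}{14}$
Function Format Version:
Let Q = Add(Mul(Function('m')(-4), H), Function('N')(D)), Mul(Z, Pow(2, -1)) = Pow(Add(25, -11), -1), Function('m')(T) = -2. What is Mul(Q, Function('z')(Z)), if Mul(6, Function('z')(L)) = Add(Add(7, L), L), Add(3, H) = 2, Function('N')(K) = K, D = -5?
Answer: Rational(-51, 14) ≈ -3.6429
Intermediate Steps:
H = -1 (H = Add(-3, 2) = -1)
Z = Rational(1, 7) (Z = Mul(2, Pow(Add(25, -11), -1)) = Mul(2, Pow(14, -1)) = Mul(2, Rational(1, 14)) = Rational(1, 7) ≈ 0.14286)
Function('z')(L) = Add(Rational(7, 6), Mul(Rational(1, 3), L)) (Function('z')(L) = Mul(Rational(1, 6), Add(Add(7, L), L)) = Mul(Rational(1, 6), Add(7, Mul(2, L))) = Add(Rational(7, 6), Mul(Rational(1, 3), L)))
Q = -3 (Q = Add(Mul(-2, -1), -5) = Add(2, -5) = -3)
Mul(Q, Function('z')(Z)) = Mul(-3, Add(Rational(7, 6), Mul(Rational(1, 3), Rational(1, 7)))) = Mul(-3, Add(Rational(7, 6), Rational(1, 21))) = Mul(-3, Rational(17, 14)) = Rational(-51, 14)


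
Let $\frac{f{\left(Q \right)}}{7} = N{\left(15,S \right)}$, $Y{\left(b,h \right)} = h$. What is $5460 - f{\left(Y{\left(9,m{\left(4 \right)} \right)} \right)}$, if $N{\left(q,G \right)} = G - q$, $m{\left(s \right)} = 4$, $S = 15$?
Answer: $5460$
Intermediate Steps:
$f{\left(Q \right)} = 0$ ($f{\left(Q \right)} = 7 \left(15 - 15\right) = 7 \cdot 0 = 0$)
$5460 - f{\left(Y{\left(9,m{\left(4 \right)} \right)} \right)} = 5460 - 0 = 5460 + 0 = 5460$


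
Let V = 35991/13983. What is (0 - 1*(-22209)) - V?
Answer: 103504152/4661 ≈ 22206.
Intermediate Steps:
V = 11997/4661 (V = 35991*(1/13983) = 11997/4661 ≈ 2.5739)
(0 - 1*(-22209)) - V = (0 - 1*(-22209)) - 1*11997/4661 = (0 + 22209) - 11997/4661 = 22209 - 11997/4661 = 103504152/4661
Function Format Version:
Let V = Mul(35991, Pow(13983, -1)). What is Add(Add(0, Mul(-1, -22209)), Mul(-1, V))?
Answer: Rational(103504152, 4661) ≈ 22206.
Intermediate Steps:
V = Rational(11997, 4661) (V = Mul(35991, Rational(1, 13983)) = Rational(11997, 4661) ≈ 2.5739)
Add(Add(0, Mul(-1, -22209)), Mul(-1, V)) = Add(Add(0, Mul(-1, -22209)), Mul(-1, Rational(11997, 4661))) = Add(Add(0, 22209), Rational(-11997, 4661)) = Add(22209, Rational(-11997, 4661)) = Rational(103504152, 4661)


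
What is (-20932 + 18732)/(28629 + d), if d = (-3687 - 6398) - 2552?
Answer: -275/1999 ≈ -0.13757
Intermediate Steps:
d = -12637 (d = -10085 - 2552 = -12637)
(-20932 + 18732)/(28629 + d) = (-20932 + 18732)/(28629 - 12637) = -2200/15992 = -2200*1/15992 = -275/1999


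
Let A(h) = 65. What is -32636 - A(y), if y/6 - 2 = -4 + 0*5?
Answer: -32701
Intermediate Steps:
y = -12 (y = 12 + 6*(-4 + 0*5) = 12 + 6*(-4 + 0) = 12 + 6*(-4) = 12 - 24 = -12)
-32636 - A(y) = -32636 - 1*65 = -32636 - 65 = -32701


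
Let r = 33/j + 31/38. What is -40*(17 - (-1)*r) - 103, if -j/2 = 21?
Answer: -104299/133 ≈ -784.20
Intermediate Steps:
j = -42 (j = -2*21 = -42)
r = 4/133 (r = 33/(-42) + 31/38 = 33*(-1/42) + 31*(1/38) = -11/14 + 31/38 = 4/133 ≈ 0.030075)
-40*(17 - (-1)*r) - 103 = -40*(17 - (-1)*4/133) - 103 = -40*(17 - 1*(-4/133)) - 103 = -40*(17 + 4/133) - 103 = -40*2265/133 - 103 = -90600/133 - 103 = -104299/133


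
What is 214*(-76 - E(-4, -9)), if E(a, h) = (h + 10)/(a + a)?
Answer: -64949/4 ≈ -16237.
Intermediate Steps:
E(a, h) = (10 + h)/(2*a) (E(a, h) = (10 + h)/((2*a)) = (10 + h)*(1/(2*a)) = (10 + h)/(2*a))
214*(-76 - E(-4, -9)) = 214*(-76 - (10 - 9)/(2*(-4))) = 214*(-76 - (-1)/(2*4)) = 214*(-76 - 1*(-⅛)) = 214*(-76 + ⅛) = 214*(-607/8) = -64949/4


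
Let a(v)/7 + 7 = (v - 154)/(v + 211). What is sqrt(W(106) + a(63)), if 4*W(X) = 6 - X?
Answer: I*sqrt(5730162)/274 ≈ 8.7364*I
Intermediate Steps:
W(X) = 3/2 - X/4 (W(X) = (6 - X)/4 = 3/2 - X/4)
a(v) = -49 + 7*(-154 + v)/(211 + v) (a(v) = -49 + 7*((v - 154)/(v + 211)) = -49 + 7*((-154 + v)/(211 + v)) = -49 + 7*(-154 + v)/(211 + v))
sqrt(W(106) + a(63)) = sqrt((3/2 - 1/4*106) + 7*(-1631 - 6*63)/(211 + 63)) = sqrt((3/2 - 53/2) + 7*(-1631 - 378)/274) = sqrt(-25 + 7*(1/274)*(-2009)) = sqrt(-25 - 14063/274) = sqrt(-20913/274) = I*sqrt(5730162)/274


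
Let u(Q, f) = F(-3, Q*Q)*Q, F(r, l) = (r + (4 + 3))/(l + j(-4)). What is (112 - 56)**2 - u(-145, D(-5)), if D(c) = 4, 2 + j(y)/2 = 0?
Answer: 65922436/21021 ≈ 3136.0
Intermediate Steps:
j(y) = -4 (j(y) = -4 + 2*0 = -4 + 0 = -4)
F(r, l) = (7 + r)/(-4 + l) (F(r, l) = (r + (4 + 3))/(l - 4) = (r + 7)/(-4 + l) = (7 + r)/(-4 + l))
u(Q, f) = 4*Q/(-4 + Q**2) (u(Q, f) = ((7 - 3)/(-4 + Q*Q))*Q = (4/(-4 + Q**2))*Q = 4*Q/(-4 + Q**2))
(112 - 56)**2 - u(-145, D(-5)) = (112 - 56)**2 - 4*(-145)/(-4 + (-145)**2) = 56**2 - 4*(-145)/(-4 + 21025) = 3136 - 4*(-145)/21021 = 3136 - 1*(-580/21021) = 3136 + 580/21021 = 65922436/21021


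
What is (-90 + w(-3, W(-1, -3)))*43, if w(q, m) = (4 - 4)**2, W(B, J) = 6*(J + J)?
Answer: -3870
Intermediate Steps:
W(B, J) = 12*J (W(B, J) = 6*(2*J) = 12*J)
w(q, m) = 0 (w(q, m) = 0**2 = 0)
(-90 + w(-3, W(-1, -3)))*43 = (-90 + 0)*43 = -90*43 = -3870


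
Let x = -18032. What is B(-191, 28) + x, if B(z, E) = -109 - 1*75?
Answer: -18216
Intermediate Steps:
B(z, E) = -184 (B(z, E) = -109 - 75 = -184)
B(-191, 28) + x = -184 - 18032 = -18216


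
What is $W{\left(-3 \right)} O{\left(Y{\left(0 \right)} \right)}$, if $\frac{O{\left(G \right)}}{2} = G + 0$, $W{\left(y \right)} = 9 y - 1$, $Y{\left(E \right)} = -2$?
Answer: $112$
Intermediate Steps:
$W{\left(y \right)} = -1 + 9 y$
$O{\left(G \right)} = 2 G$ ($O{\left(G \right)} = 2 \left(G + 0\right) = 2 G$)
$W{\left(-3 \right)} O{\left(Y{\left(0 \right)} \right)} = \left(-1 + 9 \left(-3\right)\right) 2 \left(-2\right) = \left(-1 - 27\right) \left(-4\right) = \left(-28\right) \left(-4\right) = 112$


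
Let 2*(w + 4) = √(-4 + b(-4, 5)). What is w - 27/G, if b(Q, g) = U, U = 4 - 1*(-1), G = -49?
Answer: -289/98 ≈ -2.9490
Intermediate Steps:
U = 5 (U = 4 + 1 = 5)
b(Q, g) = 5
w = -7/2 (w = -4 + √(-4 + 5)/2 = -4 + √1/2 = -4 + (½)*1 = -4 + ½ = -7/2 ≈ -3.5000)
w - 27/G = -7/2 - 27/(-49) = -7/2 - 27*(-1/49) = -7/2 + 27/49 = -289/98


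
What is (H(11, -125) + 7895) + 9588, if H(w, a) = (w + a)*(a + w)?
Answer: 30479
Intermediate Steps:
H(w, a) = (a + w)² (H(w, a) = (a + w)*(a + w) = (a + w)²)
(H(11, -125) + 7895) + 9588 = ((-125 + 11)² + 7895) + 9588 = ((-114)² + 7895) + 9588 = (12996 + 7895) + 9588 = 20891 + 9588 = 30479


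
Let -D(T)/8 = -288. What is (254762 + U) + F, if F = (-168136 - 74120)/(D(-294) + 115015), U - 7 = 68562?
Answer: 37932627333/117319 ≈ 3.2333e+5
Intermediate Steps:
U = 68569 (U = 7 + 68562 = 68569)
D(T) = 2304 (D(T) = -8*(-288) = 2304)
F = -242256/117319 (F = (-168136 - 74120)/(2304 + 115015) = -242256/117319 ≈ -2.0649)
(254762 + U) + F = (254762 + 68569) - 242256/117319 = 323331 - 242256/117319 = 37932627333/117319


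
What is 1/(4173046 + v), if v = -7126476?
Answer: -1/2953430 ≈ -3.3859e-7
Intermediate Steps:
1/(4173046 + v) = 1/(4173046 - 7126476) = 1/(-2953430) = -1/2953430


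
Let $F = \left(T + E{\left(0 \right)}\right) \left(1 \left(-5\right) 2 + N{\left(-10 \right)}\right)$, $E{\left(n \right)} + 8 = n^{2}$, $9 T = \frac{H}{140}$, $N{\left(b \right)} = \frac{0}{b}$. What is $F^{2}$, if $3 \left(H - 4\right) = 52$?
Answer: $\frac{227647744}{35721} \approx 6372.9$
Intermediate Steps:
$H = \frac{64}{3}$ ($H = 4 + \frac{1}{3} \cdot 52 = 4 + \frac{52}{3} = \frac{64}{3} \approx 21.333$)
$N{\left(b \right)} = 0$
$T = \frac{16}{945}$ ($T = \frac{\frac{64}{3} \cdot \frac{1}{140}}{9} = \frac{1}{9} \cdot \frac{16}{105} = \frac{16}{945} \approx 0.016931$)
$E{\left(n \right)} = -8 + n^{2}$
$F = \frac{15088}{189}$ ($F = \left(\frac{16}{945} - \left(8 - 0^{2}\right)\right) \left(1 \left(-5\right) 2 + 0\right) = \left(\frac{16}{945} + \left(-8 + 0\right)\right) \left(\left(-5\right) 2 + 0\right) = \left(\frac{16}{945} - 8\right) \left(-10 + 0\right) = \left(- \frac{7544}{945}\right) \left(-10\right) = \frac{15088}{189} \approx 79.831$)
$F^{2} = \left(\frac{15088}{189}\right)^{2} = \frac{227647744}{35721}$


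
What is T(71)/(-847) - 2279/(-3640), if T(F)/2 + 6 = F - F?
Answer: 281999/440440 ≈ 0.64027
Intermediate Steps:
T(F) = -12 (T(F) = -12 + 2*(F - F) = -12 + 2*0 = -12 + 0 = -12)
T(71)/(-847) - 2279/(-3640) = -12/(-847) - 2279/(-3640) = -12*(-1/847) - 2279*(-1/3640) = 12/847 + 2279/3640 = 281999/440440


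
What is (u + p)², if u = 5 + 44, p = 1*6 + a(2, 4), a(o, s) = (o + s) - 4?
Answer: 3249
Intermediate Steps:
a(o, s) = -4 + o + s
p = 8 (p = 1*6 + (-4 + 2 + 4) = 6 + 2 = 8)
u = 49
(u + p)² = (49 + 8)² = 57² = 3249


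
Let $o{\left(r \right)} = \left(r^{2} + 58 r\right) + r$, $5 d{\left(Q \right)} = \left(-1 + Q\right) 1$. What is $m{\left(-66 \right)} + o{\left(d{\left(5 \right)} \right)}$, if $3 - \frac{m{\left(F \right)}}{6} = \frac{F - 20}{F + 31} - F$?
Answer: $- \frac{60358}{175} \approx -344.9$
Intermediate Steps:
$d{\left(Q \right)} = - \frac{1}{5} + \frac{Q}{5}$ ($d{\left(Q \right)} = \frac{\left(-1 + Q\right) 1}{5} = \frac{-1 + Q}{5} = - \frac{1}{5} + \frac{Q}{5}$)
$o{\left(r \right)} = r^{2} + 59 r$
$m{\left(F \right)} = 18 + 6 F - \frac{6 \left(-20 + F\right)}{31 + F}$ ($m{\left(F \right)} = 18 - 6 \left(\frac{F - 20}{F + 31} - F\right) = 18 - 6 \left(\frac{-20 + F}{31 + F} - F\right) = 18 - 6 \left(- F + \frac{-20 + F}{31 + F}\right) = 18 + \left(6 F - \frac{6 \left(-20 + F\right)}{31 + F}\right) = 18 + 6 F - \frac{6 \left(-20 + F\right)}{31 + F}$)
$m{\left(-66 \right)} + o{\left(d{\left(5 \right)} \right)} = \frac{6 \left(113 + \left(-66\right)^{2} + 33 \left(-66\right)\right)}{31 - 66} + \left(- \frac{1}{5} + \frac{1}{5} \cdot 5\right) \left(59 + \left(- \frac{1}{5} + \frac{1}{5} \cdot 5\right)\right) = \frac{6 \left(113 + 4356 - 2178\right)}{-35} + \left(- \frac{1}{5} + 1\right) \left(59 + \left(- \frac{1}{5} + 1\right)\right) = 6 \left(- \frac{1}{35}\right) 2291 + \frac{4 \left(59 + \frac{4}{5}\right)}{5} = - \frac{13746}{35} + \frac{4}{5} \cdot \frac{299}{5} = - \frac{13746}{35} + \frac{1196}{25} = - \frac{60358}{175}$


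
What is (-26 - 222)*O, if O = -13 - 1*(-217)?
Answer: -50592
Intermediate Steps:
O = 204 (O = -13 + 217 = 204)
(-26 - 222)*O = (-26 - 222)*204 = -248*204 = -50592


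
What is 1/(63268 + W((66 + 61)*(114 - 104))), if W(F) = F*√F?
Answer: 15817/488614206 - 635*√1270/977228412 ≈ 9.2143e-6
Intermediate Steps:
W(F) = F^(3/2)
1/(63268 + W((66 + 61)*(114 - 104))) = 1/(63268 + ((66 + 61)*(114 - 104))^(3/2)) = 1/(63268 + (127*10)^(3/2)) = 1/(63268 + 1270^(3/2)) = 1/(63268 + 1270*√1270)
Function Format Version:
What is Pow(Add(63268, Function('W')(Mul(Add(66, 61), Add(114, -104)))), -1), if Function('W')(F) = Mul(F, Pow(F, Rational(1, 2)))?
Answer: Add(Rational(15817, 488614206), Mul(Rational(-635, 977228412), Pow(1270, Rational(1, 2)))) ≈ 9.2143e-6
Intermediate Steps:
Function('W')(F) = Pow(F, Rational(3, 2))
Pow(Add(63268, Function('W')(Mul(Add(66, 61), Add(114, -104)))), -1) = Pow(Add(63268, Pow(Mul(Add(66, 61), Add(114, -104)), Rational(3, 2))), -1) = Pow(Add(63268, Pow(Mul(127, 10), Rational(3, 2))), -1) = Pow(Add(63268, Pow(1270, Rational(3, 2))), -1) = Pow(Add(63268, Mul(1270, Pow(1270, Rational(1, 2)))), -1)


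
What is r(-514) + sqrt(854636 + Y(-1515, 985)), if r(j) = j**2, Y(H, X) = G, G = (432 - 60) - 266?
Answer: 264196 + sqrt(854742) ≈ 2.6512e+5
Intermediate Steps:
G = 106 (G = 372 - 266 = 106)
Y(H, X) = 106
r(-514) + sqrt(854636 + Y(-1515, 985)) = (-514)**2 + sqrt(854636 + 106) = 264196 + sqrt(854742)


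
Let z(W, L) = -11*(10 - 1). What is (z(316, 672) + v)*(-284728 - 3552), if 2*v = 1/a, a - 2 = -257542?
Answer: 367505981647/12877 ≈ 2.8540e+7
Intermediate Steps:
a = -257540 (a = 2 - 257542 = -257540)
z(W, L) = -99 (z(W, L) = -11*9 = -99)
v = -1/515080 (v = (1/2)/(-257540) = (1/2)*(-1/257540) = -1/515080 ≈ -1.9414e-6)
(z(316, 672) + v)*(-284728 - 3552) = (-99 - 1/515080)*(-284728 - 3552) = -50992921/515080*(-288280) = 367505981647/12877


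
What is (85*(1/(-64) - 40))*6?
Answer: -653055/32 ≈ -20408.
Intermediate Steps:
(85*(1/(-64) - 40))*6 = (85*(-1/64 - 40))*6 = (85*(-2561/64))*6 = -217685/64*6 = -653055/32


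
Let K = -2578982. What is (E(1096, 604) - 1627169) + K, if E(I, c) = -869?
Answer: -4207020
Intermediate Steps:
(E(1096, 604) - 1627169) + K = (-869 - 1627169) - 2578982 = -1628038 - 2578982 = -4207020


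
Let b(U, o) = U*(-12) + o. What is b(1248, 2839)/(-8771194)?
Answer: 12137/8771194 ≈ 0.0013837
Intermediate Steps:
b(U, o) = o - 12*U (b(U, o) = -12*U + o = o - 12*U)
b(1248, 2839)/(-8771194) = (2839 - 12*1248)/(-8771194) = (2839 - 14976)*(-1/8771194) = -12137*(-1/8771194) = 12137/8771194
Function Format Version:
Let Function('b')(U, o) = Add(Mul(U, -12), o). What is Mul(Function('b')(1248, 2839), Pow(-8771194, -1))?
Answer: Rational(12137, 8771194) ≈ 0.0013837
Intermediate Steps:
Function('b')(U, o) = Add(o, Mul(-12, U)) (Function('b')(U, o) = Add(Mul(-12, U), o) = Add(o, Mul(-12, U)))
Mul(Function('b')(1248, 2839), Pow(-8771194, -1)) = Mul(Add(2839, Mul(-12, 1248)), Pow(-8771194, -1)) = Mul(Add(2839, -14976), Rational(-1, 8771194)) = Mul(-12137, Rational(-1, 8771194)) = Rational(12137, 8771194)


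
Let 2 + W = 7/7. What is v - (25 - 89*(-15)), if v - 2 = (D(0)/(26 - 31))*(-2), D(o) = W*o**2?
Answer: -1358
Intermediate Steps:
W = -1 (W = -2 + 7/7 = -2 + 7*(1/7) = -2 + 1 = -1)
D(o) = -o**2
v = 2 (v = 2 + ((-1*0**2)/(26 - 31))*(-2) = 2 + ((-1*0)/(-5))*(-2) = 2 - 1/5*0*(-2) = 2 + 0*(-2) = 2 + 0 = 2)
v - (25 - 89*(-15)) = 2 - (25 - 89*(-15)) = 2 - (25 + 1335) = 2 - 1*1360 = 2 - 1360 = -1358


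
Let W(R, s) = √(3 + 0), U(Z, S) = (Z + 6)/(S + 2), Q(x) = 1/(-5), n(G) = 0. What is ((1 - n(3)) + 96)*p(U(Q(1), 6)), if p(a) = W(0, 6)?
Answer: 97*√3 ≈ 168.01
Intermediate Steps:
Q(x) = -⅕
U(Z, S) = (6 + Z)/(2 + S)
W(R, s) = √3
p(a) = √3
((1 - n(3)) + 96)*p(U(Q(1), 6)) = ((1 - 1*0) + 96)*√3 = ((1 + 0) + 96)*√3 = (1 + 96)*√3 = 97*√3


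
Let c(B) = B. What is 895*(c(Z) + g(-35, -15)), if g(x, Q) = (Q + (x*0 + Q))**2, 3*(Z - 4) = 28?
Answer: 2452300/3 ≈ 8.1743e+5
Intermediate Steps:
Z = 40/3 (Z = 4 + (1/3)*28 = 4 + 28/3 = 40/3 ≈ 13.333)
g(x, Q) = 4*Q**2 (g(x, Q) = (Q + (0 + Q))**2 = (Q + Q)**2 = (2*Q)**2 = 4*Q**2)
895*(c(Z) + g(-35, -15)) = 895*(40/3 + 4*(-15)**2) = 895*(40/3 + 4*225) = 895*(40/3 + 900) = 895*(2740/3) = 2452300/3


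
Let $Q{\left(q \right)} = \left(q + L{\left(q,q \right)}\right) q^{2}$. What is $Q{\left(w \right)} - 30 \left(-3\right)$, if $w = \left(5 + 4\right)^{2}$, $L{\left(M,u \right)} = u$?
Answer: $1062972$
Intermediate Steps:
$w = 81$ ($w = 9^{2} = 81$)
$Q{\left(q \right)} = 2 q^{3}$ ($Q{\left(q \right)} = \left(q + q\right) q^{2} = 2 q q^{2} = 2 q^{3}$)
$Q{\left(w \right)} - 30 \left(-3\right) = 2 \cdot 81^{3} - 30 \left(-3\right) = 2 \cdot 531441 - -90 = 1062882 + 90 = 1062972$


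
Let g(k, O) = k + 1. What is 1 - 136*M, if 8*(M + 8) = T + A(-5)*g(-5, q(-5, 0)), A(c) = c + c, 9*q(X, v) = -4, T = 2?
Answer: 375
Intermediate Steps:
q(X, v) = -4/9 (q(X, v) = (1/9)*(-4) = -4/9)
A(c) = 2*c
g(k, O) = 1 + k
M = -11/4 (M = -8 + (2 + (2*(-5))*(1 - 5))/8 = -8 + (2 - 10*(-4))/8 = -8 + (2 + 40)/8 = -8 + (1/8)*42 = -8 + 21/4 = -11/4 ≈ -2.7500)
1 - 136*M = 1 - 136*(-11/4) = 1 + 374 = 375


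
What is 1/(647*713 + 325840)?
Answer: 1/787151 ≈ 1.2704e-6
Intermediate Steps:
1/(647*713 + 325840) = 1/(461311 + 325840) = 1/787151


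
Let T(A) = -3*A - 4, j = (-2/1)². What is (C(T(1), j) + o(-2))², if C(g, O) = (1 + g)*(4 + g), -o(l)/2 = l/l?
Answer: 256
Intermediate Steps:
j = 4 (j = (-2*1)² = (-2)² = 4)
o(l) = -2 (o(l) = -2*l/l = -2*1 = -2)
T(A) = -4 - 3*A
(C(T(1), j) + o(-2))² = ((4 + (-4 - 3*1)² + 5*(-4 - 3*1)) - 2)² = ((4 + (-4 - 3)² + 5*(-4 - 3)) - 2)² = ((4 + (-7)² + 5*(-7)) - 2)² = ((4 + 49 - 35) - 2)² = (18 - 2)² = 16² = 256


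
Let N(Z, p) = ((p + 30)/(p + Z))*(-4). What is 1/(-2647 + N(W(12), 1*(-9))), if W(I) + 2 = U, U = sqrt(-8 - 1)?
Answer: -171593/452987285 - 126*I/452987285 ≈ -0.0003788 - 2.7815e-7*I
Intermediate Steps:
U = 3*I (U = sqrt(-9) = 3*I ≈ 3.0*I)
W(I) = -2 + 3*I
N(Z, p) = -4*(30 + p)/(Z + p) (N(Z, p) = ((30 + p)/(Z + p))*(-4) = -4*(30 + p)/(Z + p))
1/(-2647 + N(W(12), 1*(-9))) = 1/(-2647 + 4*(-30 - (-9))/((-2 + 3*I) + 1*(-9))) = 1/(-2647 + 4*(-30 - 1*(-9))/((-2 + 3*I) - 9)) = 1/(-2647 + 4*(-30 + 9)/(-11 + 3*I)) = 1/(-2647 + 4*((-11 - 3*I)/130)*(-21)) = 1/(-2647 + (462/65 + 126*I/65)) = 1/(-171593/65 + 126*I/65) = 13*(-171593/65 - 126*I/65)/90597457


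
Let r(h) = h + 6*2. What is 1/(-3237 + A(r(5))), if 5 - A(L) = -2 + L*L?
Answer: -1/3519 ≈ -0.00028417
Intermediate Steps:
r(h) = 12 + h (r(h) = h + 12 = 12 + h)
A(L) = 7 - L² (A(L) = 5 - (-2 + L*L) = 5 - (-2 + L²) = 5 + (2 - L²) = 7 - L²)
1/(-3237 + A(r(5))) = 1/(-3237 + (7 - (12 + 5)²)) = 1/(-3237 + (7 - 1*17²)) = 1/(-3237 + (7 - 1*289)) = 1/(-3237 + (7 - 289)) = 1/(-3237 - 282) = 1/(-3519) = -1/3519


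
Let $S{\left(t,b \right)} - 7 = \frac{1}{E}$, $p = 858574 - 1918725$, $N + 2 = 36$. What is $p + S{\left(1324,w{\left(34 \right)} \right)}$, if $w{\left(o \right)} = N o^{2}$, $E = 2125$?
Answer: $- \frac{2252805999}{2125} \approx -1.0601 \cdot 10^{6}$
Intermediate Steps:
$N = 34$ ($N = -2 + 36 = 34$)
$w{\left(o \right)} = 34 o^{2}$
$p = -1060151$ ($p = 858574 - 1918725 = -1060151$)
$S{\left(t,b \right)} = \frac{14876}{2125}$ ($S{\left(t,b \right)} = 7 + \frac{1}{2125} = \frac{14876}{2125}$)
$p + S{\left(1324,w{\left(34 \right)} \right)} = -1060151 + \frac{14876}{2125} = - \frac{2252805999}{2125}$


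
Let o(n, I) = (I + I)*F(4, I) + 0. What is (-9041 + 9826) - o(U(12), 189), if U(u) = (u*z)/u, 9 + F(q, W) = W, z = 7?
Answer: -67255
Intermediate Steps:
F(q, W) = -9 + W
U(u) = 7 (U(u) = (u*7)/u = (7*u)/u = 7)
o(n, I) = 2*I*(-9 + I) (o(n, I) = (I + I)*(-9 + I) + 0 = (2*I)*(-9 + I) + 0 = 2*I*(-9 + I) + 0 = 2*I*(-9 + I))
(-9041 + 9826) - o(U(12), 189) = (-9041 + 9826) - 2*189*(-9 + 189) = 785 - 2*189*180 = 785 - 1*68040 = 785 - 68040 = -67255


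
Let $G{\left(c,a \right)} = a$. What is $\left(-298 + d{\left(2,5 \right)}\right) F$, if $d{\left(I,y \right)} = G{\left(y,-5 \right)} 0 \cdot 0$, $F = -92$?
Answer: $27416$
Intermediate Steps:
$d{\left(I,y \right)} = 0$ ($d{\left(I,y \right)} = \left(-5\right) 0 \cdot 0 = 0 \cdot 0 = 0$)
$\left(-298 + d{\left(2,5 \right)}\right) F = \left(-298 + 0\right) \left(-92\right) = \left(-298\right) \left(-92\right) = 27416$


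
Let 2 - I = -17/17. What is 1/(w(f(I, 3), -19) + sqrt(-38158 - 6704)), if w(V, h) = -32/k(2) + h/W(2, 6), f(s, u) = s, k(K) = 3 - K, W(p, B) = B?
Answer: -1266/1659553 - 36*I*sqrt(44862)/1659553 ≈ -0.00076286 - 0.0045946*I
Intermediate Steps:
I = 3 (I = 2 - (-17)/17 = 2 - 1*(-1) = 2 + 1 = 3)
w(V, h) = -32 + h/6 (w(V, h) = -32/(3 - 1*2) + h/6 = -32/(3 - 2) + h*(1/6) = -32/1 + h/6 = -32*1 + h/6 = -32 + h/6)
1/(w(f(I, 3), -19) + sqrt(-38158 - 6704)) = 1/((-32 + (1/6)*(-19)) + sqrt(-38158 - 6704)) = 1/((-32 - 19/6) + sqrt(-44862)) = 1/(-211/6 + I*sqrt(44862))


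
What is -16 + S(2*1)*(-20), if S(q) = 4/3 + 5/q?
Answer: -278/3 ≈ -92.667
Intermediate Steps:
S(q) = 4/3 + 5/q (S(q) = 4*(⅓) + 5/q = 4/3 + 5/q)
-16 + S(2*1)*(-20) = -16 + (4/3 + 5/((2*1)))*(-20) = -16 + (4/3 + 5/2)*(-20) = -16 + (23/6)*(-20) = -16 - 230/3 = -278/3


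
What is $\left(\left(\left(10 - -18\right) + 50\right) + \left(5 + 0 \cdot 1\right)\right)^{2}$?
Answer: $6889$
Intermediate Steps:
$\left(\left(\left(10 - -18\right) + 50\right) + \left(5 + 0 \cdot 1\right)\right)^{2} = \left(\left(\left(10 + 18\right) + 50\right) + \left(5 + 0\right)\right)^{2} = \left(\left(28 + 50\right) + 5\right)^{2} = \left(78 + 5\right)^{2} = 83^{2} = 6889$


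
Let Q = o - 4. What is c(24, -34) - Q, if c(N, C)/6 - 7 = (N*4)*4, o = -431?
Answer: 2781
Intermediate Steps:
c(N, C) = 42 + 96*N (c(N, C) = 42 + 6*((N*4)*4) = 42 + 6*((4*N)*4) = 42 + 6*(16*N) = 42 + 96*N)
Q = -435 (Q = -431 - 4 = -435)
c(24, -34) - Q = (42 + 96*24) - 1*(-435) = (42 + 2304) + 435 = 2346 + 435 = 2781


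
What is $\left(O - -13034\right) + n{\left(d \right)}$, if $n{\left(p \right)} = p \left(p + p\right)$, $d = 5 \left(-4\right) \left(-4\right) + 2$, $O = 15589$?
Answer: $42071$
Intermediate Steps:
$d = 82$ ($d = \left(-20\right) \left(-4\right) + 2 = 80 + 2 = 82$)
$n{\left(p \right)} = 2 p^{2}$ ($n{\left(p \right)} = p 2 p = 2 p^{2}$)
$\left(O - -13034\right) + n{\left(d \right)} = \left(15589 - -13034\right) + 2 \cdot 82^{2} = \left(15589 + 13034\right) + 2 \cdot 6724 = 28623 + 13448 = 42071$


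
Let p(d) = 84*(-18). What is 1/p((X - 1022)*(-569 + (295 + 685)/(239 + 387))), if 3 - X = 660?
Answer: -1/1512 ≈ -0.00066138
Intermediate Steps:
X = -657 (X = 3 - 1*660 = 3 - 660 = -657)
p(d) = -1512
1/p((X - 1022)*(-569 + (295 + 685)/(239 + 387))) = 1/(-1512) = -1/1512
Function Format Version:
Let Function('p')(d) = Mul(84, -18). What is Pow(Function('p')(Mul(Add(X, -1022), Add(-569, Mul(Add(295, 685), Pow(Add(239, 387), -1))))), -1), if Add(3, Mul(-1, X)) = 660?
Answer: Rational(-1, 1512) ≈ -0.00066138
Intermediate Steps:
X = -657 (X = Add(3, Mul(-1, 660)) = Add(3, -660) = -657)
Function('p')(d) = -1512
Pow(Function('p')(Mul(Add(X, -1022), Add(-569, Mul(Add(295, 685), Pow(Add(239, 387), -1))))), -1) = Pow(-1512, -1) = Rational(-1, 1512)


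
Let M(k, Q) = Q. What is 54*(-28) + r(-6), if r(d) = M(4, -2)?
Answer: -1514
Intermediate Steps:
r(d) = -2
54*(-28) + r(-6) = 54*(-28) - 2 = -1512 - 2 = -1514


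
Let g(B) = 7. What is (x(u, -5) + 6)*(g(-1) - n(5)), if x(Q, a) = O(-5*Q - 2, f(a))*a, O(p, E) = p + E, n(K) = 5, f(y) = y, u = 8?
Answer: 482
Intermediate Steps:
O(p, E) = E + p
x(Q, a) = a*(-2 + a - 5*Q) (x(Q, a) = (a + (-5*Q - 2))*a = (a + (-2 - 5*Q))*a = (-2 + a - 5*Q)*a = a*(-2 + a - 5*Q))
(x(u, -5) + 6)*(g(-1) - n(5)) = (-5*(-2 - 5 - 5*8) + 6)*(7 - 1*5) = (-5*(-2 - 5 - 40) + 6)*(7 - 5) = (-5*(-47) + 6)*2 = (235 + 6)*2 = 241*2 = 482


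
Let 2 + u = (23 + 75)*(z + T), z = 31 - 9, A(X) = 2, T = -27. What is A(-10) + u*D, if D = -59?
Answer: 29030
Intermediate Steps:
z = 22
u = -492 (u = -2 + (23 + 75)*(22 - 27) = -2 + 98*(-5) = -2 - 490 = -492)
A(-10) + u*D = 2 - 492*(-59) = 2 + 29028 = 29030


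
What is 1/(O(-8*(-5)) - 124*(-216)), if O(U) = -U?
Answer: 1/26744 ≈ 3.7392e-5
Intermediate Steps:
1/(O(-8*(-5)) - 124*(-216)) = 1/(-(-8)*(-5) - 124*(-216)) = 1/(-1*40 + 26784) = 1/(-40 + 26784) = 1/26744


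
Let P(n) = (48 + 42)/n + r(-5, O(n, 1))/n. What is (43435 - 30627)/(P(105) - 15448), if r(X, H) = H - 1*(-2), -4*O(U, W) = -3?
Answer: -768480/926827 ≈ -0.82915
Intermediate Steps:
O(U, W) = ¾ (O(U, W) = -¼*(-3) = ¾)
r(X, H) = 2 + H (r(X, H) = H + 2 = 2 + H)
P(n) = 371/(4*n) (P(n) = (48 + 42)/n + (2 + ¾)/n = 90/n + 11/(4*n) = 371/(4*n))
(43435 - 30627)/(P(105) - 15448) = (43435 - 30627)/((371/4)/105 - 15448) = 12808/((371/4)*(1/105) - 15448) = 12808/(53/60 - 15448) = 12808/(-926827/60) = 12808*(-60/926827) = -768480/926827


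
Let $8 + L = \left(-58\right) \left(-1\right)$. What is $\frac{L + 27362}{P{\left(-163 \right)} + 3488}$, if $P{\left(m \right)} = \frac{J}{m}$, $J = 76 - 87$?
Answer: $\frac{4468156}{568555} \approx 7.8588$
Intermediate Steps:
$L = 50$ ($L = -8 - -58 = -8 + 58 = 50$)
$J = -11$
$P{\left(m \right)} = - \frac{11}{m}$
$\frac{L + 27362}{P{\left(-163 \right)} + 3488} = \frac{50 + 27362}{- \frac{11}{-163} + 3488} = \frac{27412}{\left(-11\right) \left(- \frac{1}{163}\right) + 3488} = \frac{27412}{\frac{11}{163} + 3488} = \frac{27412}{\frac{568555}{163}} = 27412 \cdot \frac{163}{568555} = \frac{4468156}{568555}$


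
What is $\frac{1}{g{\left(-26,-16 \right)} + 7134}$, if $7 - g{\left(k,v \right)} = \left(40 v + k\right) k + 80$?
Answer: $- \frac{1}{10255} \approx -9.7513 \cdot 10^{-5}$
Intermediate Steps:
$g{\left(k,v \right)} = -73 - k \left(k + 40 v\right)$ ($g{\left(k,v \right)} = 7 - \left(\left(40 v + k\right) k + 80\right) = 7 - \left(\left(k + 40 v\right) k + 80\right) = 7 - \left(k \left(k + 40 v\right) + 80\right) = 7 - \left(80 + k \left(k + 40 v\right)\right) = -73 - k \left(k + 40 v\right)$)
$\frac{1}{g{\left(-26,-16 \right)} + 7134} = \frac{1}{\left(-73 - \left(-26\right)^{2} - \left(-1040\right) \left(-16\right)\right) + 7134} = \frac{1}{\left(-73 - 676 - 16640\right) + 7134} = \frac{1}{-17389 + 7134} = \frac{1}{-10255} = - \frac{1}{10255}$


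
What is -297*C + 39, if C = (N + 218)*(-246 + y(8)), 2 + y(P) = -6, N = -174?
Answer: 3319311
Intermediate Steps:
y(P) = -8 (y(P) = -2 - 6 = -8)
C = -11176 (C = (-174 + 218)*(-246 - 8) = 44*(-254) = -11176)
-297*C + 39 = -297*(-11176) + 39 = 3319272 + 39 = 3319311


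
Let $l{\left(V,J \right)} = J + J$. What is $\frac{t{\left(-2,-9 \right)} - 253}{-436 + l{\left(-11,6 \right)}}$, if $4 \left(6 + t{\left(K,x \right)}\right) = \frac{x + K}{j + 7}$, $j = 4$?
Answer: $\frac{1037}{1696} \approx 0.61144$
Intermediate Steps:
$t{\left(K,x \right)} = -6 + \frac{K}{44} + \frac{x}{44}$ ($t{\left(K,x \right)} = -6 + \frac{\left(x + K\right) \frac{1}{4 + 7}}{4} = -6 + \frac{\left(K + x\right) \frac{1}{11}}{4} = -6 + \frac{\frac{K}{11} + \frac{x}{11}}{4} = -6 + \left(\frac{K}{44} + \frac{x}{44}\right) = -6 + \frac{K}{44} + \frac{x}{44}$)
$l{\left(V,J \right)} = 2 J$
$\frac{t{\left(-2,-9 \right)} - 253}{-436 + l{\left(-11,6 \right)}} = \frac{\left(-6 + \frac{1}{44} \left(-2\right) + \frac{1}{44} \left(-9\right)\right) - 253}{-436 + 2 \cdot 6} = \frac{\left(-6 - \frac{1}{22} - \frac{9}{44}\right) - 253}{-436 + 12} = \frac{- \frac{25}{4} - 253}{-424} = \left(- \frac{1037}{4}\right) \left(- \frac{1}{424}\right) = \frac{1037}{1696}$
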